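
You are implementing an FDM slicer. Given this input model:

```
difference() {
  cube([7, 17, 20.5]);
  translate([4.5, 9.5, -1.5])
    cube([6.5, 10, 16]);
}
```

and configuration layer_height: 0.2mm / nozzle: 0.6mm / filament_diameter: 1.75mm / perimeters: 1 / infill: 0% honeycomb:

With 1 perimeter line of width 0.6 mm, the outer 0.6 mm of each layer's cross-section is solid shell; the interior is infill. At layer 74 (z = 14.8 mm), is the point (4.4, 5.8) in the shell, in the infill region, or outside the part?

infill

At z = 14.8 mm: the cube is present — its section is the full 7×17 rectangle; the cube at (4.5, 9.5) is not intersected at this z (z outside [-1.5, 14.5]); Taking the first minus the rest: none of the subtracted shapes is present at this height, so the 7×17 cube is unchanged — 1 connected region. Overall, the cross-section is a single solid region. The nearest boundary edge runs (7.00, 0.00)→(7.00, 17.00); distance from the point to it = 2.60 mm. The point is inside the cross-section and 2.60 mm from the nearest boundary — more than the 0.6 mm shell width (1 × 0.6), so it's in the infill interior.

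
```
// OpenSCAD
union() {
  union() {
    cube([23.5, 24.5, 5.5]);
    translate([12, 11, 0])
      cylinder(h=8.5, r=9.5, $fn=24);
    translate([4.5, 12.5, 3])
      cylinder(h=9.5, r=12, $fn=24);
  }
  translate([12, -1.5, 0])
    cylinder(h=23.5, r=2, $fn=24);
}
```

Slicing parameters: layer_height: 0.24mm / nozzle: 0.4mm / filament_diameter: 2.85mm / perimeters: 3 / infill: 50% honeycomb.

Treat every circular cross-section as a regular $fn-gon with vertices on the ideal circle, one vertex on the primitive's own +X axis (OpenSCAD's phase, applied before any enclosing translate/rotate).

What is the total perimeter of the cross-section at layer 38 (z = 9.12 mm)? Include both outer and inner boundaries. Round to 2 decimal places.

87.71 mm

At z = 9.12 mm: the cube does not reach this height (z outside [0, 5.5]); the cylinder at (12, 11) is absent (z outside [0, 8.5]); the cylinder at (4.5, 12.5): section is a regular 24-gon, circumradius r=12 (perimeter = 2·24·12.000·sin(180°/24) = 75.18 mm); Combining (union): only the r=12 cylinder at (4.5, 12.5) is present, so the union is just that shape — boundary = 75.18 mm; the cylinder at (12, -1.5): section is a regular 24-gon, circumradius r=2 (perimeter = 2·24·2.000·sin(180°/24) = 12.53 mm); Taking the union: the 2 present regions are separate (no shared area or edge), so areas and boundary lengths simply add and each stays a separate island — boundary = 87.71 mm. Overall, the cross-section has 2 separate islands. Total boundary length (outer) = 87.71 mm.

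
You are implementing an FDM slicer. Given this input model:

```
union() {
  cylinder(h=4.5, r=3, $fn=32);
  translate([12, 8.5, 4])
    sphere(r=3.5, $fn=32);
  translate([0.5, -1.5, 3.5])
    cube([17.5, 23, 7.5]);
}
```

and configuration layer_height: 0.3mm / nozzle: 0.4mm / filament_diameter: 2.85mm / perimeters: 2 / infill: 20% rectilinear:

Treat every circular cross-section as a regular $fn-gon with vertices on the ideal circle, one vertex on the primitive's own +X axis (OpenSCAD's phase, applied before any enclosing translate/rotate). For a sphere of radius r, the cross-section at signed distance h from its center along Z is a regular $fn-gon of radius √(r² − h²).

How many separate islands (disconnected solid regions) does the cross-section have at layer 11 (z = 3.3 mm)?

2

At z = 3.3 mm: the cylinder: section is a regular 32-gon, circumradius r=3; the r=3.5 sphere at (12, 8.5) slices to a regular 32-gon of circumradius 3.429 (√(r²−h²) with h=0.7 from center); the cube at (0.5, -1.5) does not reach this height (z outside [3.5, 11]); Combining (union): the 2 present regions are separate (no shared area or edge), so areas and boundary lengths simply add and each stays a separate island — 2 connected regions. Overall, the cross-section has 2 separate islands. Island count = 2.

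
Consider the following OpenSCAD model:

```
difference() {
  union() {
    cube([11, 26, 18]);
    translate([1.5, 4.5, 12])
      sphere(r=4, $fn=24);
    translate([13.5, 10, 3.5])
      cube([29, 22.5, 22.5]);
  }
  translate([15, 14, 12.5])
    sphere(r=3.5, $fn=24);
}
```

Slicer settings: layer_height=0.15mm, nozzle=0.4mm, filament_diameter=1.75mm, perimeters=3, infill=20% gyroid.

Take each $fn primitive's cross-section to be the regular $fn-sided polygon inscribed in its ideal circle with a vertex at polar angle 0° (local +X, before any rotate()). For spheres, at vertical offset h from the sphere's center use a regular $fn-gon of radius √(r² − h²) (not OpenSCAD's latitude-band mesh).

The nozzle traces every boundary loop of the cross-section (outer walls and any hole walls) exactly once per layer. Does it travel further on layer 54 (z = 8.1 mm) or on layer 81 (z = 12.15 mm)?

layer 81 (z = 12.15 mm)

Layer 54 (z = 8.1): the 11×26 cube contributes its full rectangle (perimeter 74.00 mm); the r=4 sphere at (1.5, 4.5) contributes a regular 24-gon of circumradius √(4²−3.9²) = 0.889 (perimeter = 2·24·0.889·sin(180°/24) = 5.57 mm); the 29×22.5 cube at (13.5, 10) contributes its full rectangle (perimeter 103.00 mm); Taking the union: the regions partially overlap (shared area 2.45 mm²), so the edge portions inside another operand are dropped and the merged outline is re-measured after clipping — boundary = 177.00 mm; the sphere at (15, 14) is absent (|z−center|=4.400 > r=3.5); Subtracting the remaining from the first: none of the subtracted shapes is present at this height, so the result so far is unchanged — boundary = 177.00 mm. So its perimeter = 177.00 mm. Layer 81 (z = 12.15): the 11×26 cube contributes its full rectangle (perimeter 74.00 mm); the r=4 sphere at (1.5, 4.5) slices to a regular 24-gon of circumradius 3.997 (√(r²−h²) with h=0.15 from center) (perimeter = 2·24·3.997·sin(180°/24) = 25.04 mm); the cube at (13.5, 10) is present — its section is the full 29×22.5 rectangle (perimeter 103.00 mm); Merging all regions: the regions partially overlap (shared area 36.45 mm²), so the edge portions inside another operand are dropped and the merged outline is re-measured after clipping — boundary = 179.09 mm; the r=3.5 sphere at (15, 14) contributes a regular 24-gon of circumradius √(3.5²−0.35²) = 3.482 (perimeter = 2·24·3.482·sin(180°/24) = 21.82 mm); Taking the first minus the rest: starting from the result so far, the r=3.5 sphere at (15, 14) partially overlaps it — only the 28.88 mm² overlap (of its 37.67 mm²) is removed, clipping the outline — boundary = 186.88 mm. So its perimeter = 186.88 mm. Layer 81 is larger (186.88 vs 177.00 mm).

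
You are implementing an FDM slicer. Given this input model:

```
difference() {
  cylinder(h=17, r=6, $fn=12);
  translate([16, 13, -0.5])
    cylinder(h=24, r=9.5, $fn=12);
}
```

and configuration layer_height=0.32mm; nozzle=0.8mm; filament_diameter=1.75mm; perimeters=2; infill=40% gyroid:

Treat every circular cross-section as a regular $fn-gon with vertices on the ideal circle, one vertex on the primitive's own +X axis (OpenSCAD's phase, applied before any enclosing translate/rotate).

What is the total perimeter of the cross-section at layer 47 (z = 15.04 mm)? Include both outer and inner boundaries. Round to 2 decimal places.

At z = 15.04 mm: the cylinder: section is a regular 12-gon, circumradius r=6 (perimeter = 2·12·6.000·sin(180°/12) = 37.27 mm); the r=9.5 cylinder at (16, 13) gives a regular 12-gon of circumradius 9.5 (constant along its height) (perimeter = 2·12·9.500·sin(180°/12) = 59.01 mm); After the difference (first − rest): starting from the r=6 cylinder, the r=9.5 cylinder at (16, 13) misses the remaining region (no effect) — boundary = 37.27 mm. Overall, the cross-section is a single solid region. Total boundary length (outer) = 37.27 mm.

37.27 mm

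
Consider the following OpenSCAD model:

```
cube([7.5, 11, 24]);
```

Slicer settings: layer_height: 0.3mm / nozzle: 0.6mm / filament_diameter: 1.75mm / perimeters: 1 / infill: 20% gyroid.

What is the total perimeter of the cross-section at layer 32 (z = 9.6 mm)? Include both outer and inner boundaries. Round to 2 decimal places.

37.00 mm

At z = 9.6 mm: the 7.5×11 cube contributes its full rectangle (perimeter 37.00 mm). Overall, the cross-section is a single solid region. Total boundary length (outer) = 37.00 mm.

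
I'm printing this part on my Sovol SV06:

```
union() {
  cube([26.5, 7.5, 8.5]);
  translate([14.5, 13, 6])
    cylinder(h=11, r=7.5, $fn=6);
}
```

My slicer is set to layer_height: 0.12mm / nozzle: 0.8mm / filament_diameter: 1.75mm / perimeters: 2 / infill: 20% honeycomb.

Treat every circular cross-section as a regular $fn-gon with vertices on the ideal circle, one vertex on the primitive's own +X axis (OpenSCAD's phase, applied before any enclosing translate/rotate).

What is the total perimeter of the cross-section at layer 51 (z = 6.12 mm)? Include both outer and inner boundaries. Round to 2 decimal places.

94.55 mm

At z = 6.12 mm: the 26.5×7.5 cube contributes its full rectangle (perimeter 68.00 mm); the r=7.5 cylinder at (14.5, 13) contributes a regular 6-gon of circumradius 7.5 (perimeter = 2·6·7.500·sin(180°/6) = 45.00 mm); Combining (union): the regions partially overlap (shared area 8.04 mm²), so the edge portions inside another operand are dropped and the merged outline is re-measured after clipping — boundary = 94.55 mm. Overall, the cross-section is a single solid region. Total boundary length (outer) = 94.55 mm.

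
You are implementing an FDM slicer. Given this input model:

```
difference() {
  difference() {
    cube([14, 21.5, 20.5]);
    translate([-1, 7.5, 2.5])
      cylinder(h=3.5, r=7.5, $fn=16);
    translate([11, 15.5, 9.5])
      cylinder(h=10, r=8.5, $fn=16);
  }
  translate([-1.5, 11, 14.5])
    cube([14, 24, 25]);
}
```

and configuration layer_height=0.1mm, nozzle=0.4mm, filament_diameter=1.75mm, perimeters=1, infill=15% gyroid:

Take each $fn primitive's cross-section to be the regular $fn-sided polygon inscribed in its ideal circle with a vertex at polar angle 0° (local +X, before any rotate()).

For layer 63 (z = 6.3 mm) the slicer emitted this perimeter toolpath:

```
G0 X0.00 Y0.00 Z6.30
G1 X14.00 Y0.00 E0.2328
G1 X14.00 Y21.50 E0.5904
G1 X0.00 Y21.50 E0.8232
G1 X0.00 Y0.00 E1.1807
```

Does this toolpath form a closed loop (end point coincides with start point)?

Start point (G0): (0.00, 0.00). End point (last G1): the path returns to the start — closed.

yes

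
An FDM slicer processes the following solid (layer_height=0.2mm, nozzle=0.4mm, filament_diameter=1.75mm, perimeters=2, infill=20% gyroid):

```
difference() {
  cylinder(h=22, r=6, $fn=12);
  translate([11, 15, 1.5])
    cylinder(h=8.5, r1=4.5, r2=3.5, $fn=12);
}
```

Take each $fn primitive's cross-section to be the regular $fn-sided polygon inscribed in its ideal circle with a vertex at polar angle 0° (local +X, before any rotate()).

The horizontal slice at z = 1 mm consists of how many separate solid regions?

1

At z = 1 mm: the r=6 cylinder gives a regular 12-gon of circumradius 6 (constant along its height); the cone at (11, 15) is absent (z outside [1.5, 10]); Subtracting the remaining from the first: none of the subtracted shapes is present at this height, so the r=6 cylinder is unchanged — 1 connected region. The result has 1 disconnected region.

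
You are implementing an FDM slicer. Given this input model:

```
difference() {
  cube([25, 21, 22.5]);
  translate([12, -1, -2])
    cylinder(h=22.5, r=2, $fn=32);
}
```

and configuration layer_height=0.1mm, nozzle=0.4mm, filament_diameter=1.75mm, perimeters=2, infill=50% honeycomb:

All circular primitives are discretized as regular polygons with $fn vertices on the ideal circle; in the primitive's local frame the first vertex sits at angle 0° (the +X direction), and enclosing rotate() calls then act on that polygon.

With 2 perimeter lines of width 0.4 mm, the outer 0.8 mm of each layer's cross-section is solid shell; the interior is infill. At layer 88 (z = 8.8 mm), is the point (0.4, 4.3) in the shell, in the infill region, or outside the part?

shell

At z = 8.8 mm: the 25×21 cube contributes its full rectangle; the r=2 cylinder at (12, -1) contributes a regular 32-gon of circumradius 2; Subtracting the remaining from the first: starting from the 25×21 cube, the r=2 cylinder at (12, -1) partially overlaps it — only the 2.43 mm² overlap (of its 12.49 mm²) is removed, clipping the outline — 1 connected region. Overall, the cross-section is a single solid region. The nearest boundary edge runs (0.00, 0.00)→(0.00, 21.00); distance from the point to it = 0.40 mm. The point is inside the cross-section, 0.40 mm from the nearest boundary — within the 0.8 mm shell band (2 × 0.4).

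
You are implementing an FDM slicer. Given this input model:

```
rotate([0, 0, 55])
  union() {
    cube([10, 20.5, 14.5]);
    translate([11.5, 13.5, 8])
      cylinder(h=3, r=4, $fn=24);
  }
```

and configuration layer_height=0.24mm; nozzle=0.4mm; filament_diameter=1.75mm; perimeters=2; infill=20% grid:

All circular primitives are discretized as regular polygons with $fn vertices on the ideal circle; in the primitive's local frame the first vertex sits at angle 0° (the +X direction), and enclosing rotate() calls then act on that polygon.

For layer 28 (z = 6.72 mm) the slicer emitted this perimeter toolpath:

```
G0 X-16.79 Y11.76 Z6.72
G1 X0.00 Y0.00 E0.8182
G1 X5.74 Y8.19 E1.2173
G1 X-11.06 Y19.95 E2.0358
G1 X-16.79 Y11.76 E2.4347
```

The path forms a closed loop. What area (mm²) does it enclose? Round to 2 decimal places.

Apply the shoelace formula to the sequence of (X, Y) vertices; enclosed area = 204.99 mm².

204.99 mm²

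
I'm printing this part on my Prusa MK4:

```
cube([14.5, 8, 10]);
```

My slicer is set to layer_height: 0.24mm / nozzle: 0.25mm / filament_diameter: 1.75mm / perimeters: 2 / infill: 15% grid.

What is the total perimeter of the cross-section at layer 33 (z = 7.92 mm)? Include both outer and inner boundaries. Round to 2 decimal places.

45.00 mm

At z = 7.92 mm: the cube is present — its section is the full 14.5×8 rectangle (perimeter 45.00 mm). Overall, the cross-section is a single solid region. Total boundary length (outer) = 45.00 mm.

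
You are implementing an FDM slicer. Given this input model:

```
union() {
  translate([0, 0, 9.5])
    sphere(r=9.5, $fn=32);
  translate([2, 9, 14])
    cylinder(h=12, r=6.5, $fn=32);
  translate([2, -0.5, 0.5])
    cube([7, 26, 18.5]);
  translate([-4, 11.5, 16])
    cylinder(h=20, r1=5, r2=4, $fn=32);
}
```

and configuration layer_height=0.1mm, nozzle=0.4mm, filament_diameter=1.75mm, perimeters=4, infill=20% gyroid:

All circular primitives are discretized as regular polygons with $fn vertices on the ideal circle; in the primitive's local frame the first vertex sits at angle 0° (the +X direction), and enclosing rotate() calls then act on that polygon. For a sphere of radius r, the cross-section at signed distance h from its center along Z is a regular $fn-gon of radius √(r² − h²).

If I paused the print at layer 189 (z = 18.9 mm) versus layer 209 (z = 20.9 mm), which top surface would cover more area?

layer 189 (z = 18.9 mm)

Layer 189 (z = 18.9): the r=9.5 sphere slices to a regular 32-gon of circumradius 1.375 (√(r²−h²) with h=9.4 from center) (area = (32/2)·1.375²·sin(360°/32) = 5.90 mm²); the r=6.5 cylinder at (2, 9) gives a regular 32-gon of circumradius 6.5 (constant along its height) (area = (32/2)·6.500²·sin(360°/32) = 131.88 mm²); the 7×26 cube at (2, -0.5) contributes its full rectangle (area 182.00 mm²); the cone at (-4, 11.5) (r1=5→r2=4) has section circumradius 4.855 here — a regular 32-gon (area = (32/2)·4.855²·sin(360°/32) = 73.58 mm²); Combining (union): the regions partially overlap — summed areas 393.36 mm² minus the doubly-counted overlap 96.62 mm² gives 296.73 mm² — area = 296.73 mm². So its area = 296.73 mm². Layer 209 (z = 20.9): the sphere does not reach this height (|z−center|=11.400 > r=9.5); the r=6.5 cylinder at (2, 9) contributes a regular 32-gon of circumradius 6.5 (area = (32/2)·6.500²·sin(360°/32) = 131.88 mm²); the cube at (2, -0.5) does not reach this height (z outside [0.5, 19]); the cone at (-4, 11.5): at t=0.245 of its height the radius interpolates to r₁+(r₂−r₁)t = 4.755, giving a regular 32-gon of that circumradius (area = (32/2)·4.755²·sin(360°/32) = 70.58 mm²); Combining (union): the regions partially overlap — summed areas 202.46 mm² minus the doubly-counted overlap 29.55 mm² gives 172.91 mm² — area = 172.91 mm². So its area = 172.91 mm². Layer 189 is larger (296.73 vs 172.91 mm²).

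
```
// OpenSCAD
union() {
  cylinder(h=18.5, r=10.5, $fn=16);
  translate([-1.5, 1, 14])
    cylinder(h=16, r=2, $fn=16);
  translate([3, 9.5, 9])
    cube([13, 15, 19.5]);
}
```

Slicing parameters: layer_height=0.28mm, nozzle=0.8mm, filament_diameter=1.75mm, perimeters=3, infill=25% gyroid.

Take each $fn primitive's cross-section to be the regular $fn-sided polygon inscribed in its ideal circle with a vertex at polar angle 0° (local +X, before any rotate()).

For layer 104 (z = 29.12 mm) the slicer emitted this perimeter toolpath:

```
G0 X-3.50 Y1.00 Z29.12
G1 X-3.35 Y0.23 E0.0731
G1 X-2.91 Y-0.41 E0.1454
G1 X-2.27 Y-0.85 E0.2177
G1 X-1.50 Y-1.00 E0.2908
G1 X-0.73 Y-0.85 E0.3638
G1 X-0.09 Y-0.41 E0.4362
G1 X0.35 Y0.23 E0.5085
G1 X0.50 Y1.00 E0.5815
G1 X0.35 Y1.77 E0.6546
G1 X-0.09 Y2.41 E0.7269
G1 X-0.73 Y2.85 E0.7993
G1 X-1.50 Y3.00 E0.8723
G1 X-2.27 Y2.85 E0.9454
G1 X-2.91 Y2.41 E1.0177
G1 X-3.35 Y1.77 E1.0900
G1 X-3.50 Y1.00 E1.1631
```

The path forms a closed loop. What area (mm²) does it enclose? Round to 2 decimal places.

12.25 mm²

Apply the shoelace formula to the sequence of (X, Y) vertices; enclosed area = 12.25 mm².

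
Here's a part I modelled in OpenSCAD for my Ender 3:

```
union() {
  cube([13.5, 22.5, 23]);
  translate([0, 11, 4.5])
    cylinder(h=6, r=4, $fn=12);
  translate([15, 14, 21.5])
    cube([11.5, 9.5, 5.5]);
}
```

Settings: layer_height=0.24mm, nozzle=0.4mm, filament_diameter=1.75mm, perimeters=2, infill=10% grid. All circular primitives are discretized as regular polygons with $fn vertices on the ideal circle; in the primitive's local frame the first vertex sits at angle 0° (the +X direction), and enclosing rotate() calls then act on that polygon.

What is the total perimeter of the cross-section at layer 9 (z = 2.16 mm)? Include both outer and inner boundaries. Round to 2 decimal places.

72.00 mm

At z = 2.16 mm: the 13.5×22.5 cube contributes its full rectangle (perimeter 72.00 mm); the cylinder at (0, 11) is absent (z outside [4.5, 10.5]); the cube at (15, 14) is absent (z outside [21.5, 27]); Taking the union: only the 13.5×22.5 cube is present, so the union is just that shape — boundary = 72.00 mm. Overall, the cross-section is a single solid region. Total boundary length (outer) = 72.00 mm.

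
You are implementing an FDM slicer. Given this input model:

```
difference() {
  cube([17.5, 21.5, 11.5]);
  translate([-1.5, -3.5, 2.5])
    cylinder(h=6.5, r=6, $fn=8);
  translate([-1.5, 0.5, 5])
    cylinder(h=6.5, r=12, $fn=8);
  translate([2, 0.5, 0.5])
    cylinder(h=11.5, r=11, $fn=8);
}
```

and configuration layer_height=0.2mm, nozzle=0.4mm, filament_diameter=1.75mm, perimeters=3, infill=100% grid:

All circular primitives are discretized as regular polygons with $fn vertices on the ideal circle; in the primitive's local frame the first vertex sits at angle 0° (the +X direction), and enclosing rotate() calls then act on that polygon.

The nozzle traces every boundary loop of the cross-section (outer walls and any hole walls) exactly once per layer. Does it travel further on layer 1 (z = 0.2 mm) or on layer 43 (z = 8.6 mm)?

layer 1 (z = 0.2 mm)

Layer 1 (z = 0.2): the cube (footprint 17.5×21.5) is included at this height (perimeter 78.00 mm); the cylinder at (-1.5, -3.5) is absent (z outside [2.5, 9]); the cylinder at (-1.5, 0.5) is absent (z outside [5, 11.5]); the cylinder at (2, 0.5) is absent (z outside [0.5, 12]); Taking the first minus the rest: none of the subtracted shapes is present at this height, so the 17.5×21.5 cube is unchanged — boundary = 78.00 mm. So its perimeter = 78.00 mm. Layer 43 (z = 8.6): the cube (footprint 17.5×21.5) is included at this height (perimeter 78.00 mm); the cylinder at (-1.5, -3.5): section is a regular 8-gon, circumradius r=6 (perimeter = 2·8·6.000·sin(180°/8) = 36.74 mm); the r=12 cylinder at (-1.5, 0.5) contributes a regular 8-gon of circumradius 12 (perimeter = 2·8·12.000·sin(180°/8) = 73.48 mm); the r=11 cylinder at (2, 0.5) contributes a regular 8-gon of circumradius 11 (perimeter = 2·8·11.000·sin(180°/8) = 67.35 mm); Taking the first minus the rest: starting from the 17.5×21.5 cube, the r=6 cylinder at (-1.5, -3.5) partially overlaps it — only the 3.71 mm² overlap (of its 101.82 mm²) is removed, clipping the outline; the r=12 cylinder at (-1.5, 0.5) partially overlaps it — only the 85.78 mm² overlap (of its 407.29 mm²) is removed, clipping the outline; the r=11 cylinder at (2, 0.5) partially overlaps it — only the 24.57 mm² overlap (of its 342.24 mm²) is removed, clipping the outline — boundary = 72.87 mm. So its perimeter = 72.87 mm. Layer 1 is larger (78.00 vs 72.87 mm).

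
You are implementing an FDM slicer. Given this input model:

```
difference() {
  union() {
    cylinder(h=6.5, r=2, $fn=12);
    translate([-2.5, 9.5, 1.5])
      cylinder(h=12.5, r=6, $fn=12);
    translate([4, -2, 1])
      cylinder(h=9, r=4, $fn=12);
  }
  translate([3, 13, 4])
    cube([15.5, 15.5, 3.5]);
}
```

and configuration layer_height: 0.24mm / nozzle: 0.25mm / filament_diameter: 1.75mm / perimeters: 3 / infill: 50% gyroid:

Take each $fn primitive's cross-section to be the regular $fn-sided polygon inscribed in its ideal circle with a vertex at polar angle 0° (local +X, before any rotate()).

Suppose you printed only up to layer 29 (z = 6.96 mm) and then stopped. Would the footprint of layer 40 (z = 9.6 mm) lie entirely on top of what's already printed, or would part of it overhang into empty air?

Compare the two slices. At z = 6.96: the cylinder is absent (z outside [0, 6.5]); the r=6 cylinder at (-2.5, 9.5) gives a regular 12-gon of circumradius 6 (constant along its height) (area = (12/2)·6.000²·sin(360°/12) = 108.00 mm²); the r=4 cylinder at (4, -2) contributes a regular 12-gon of circumradius 4 (area = (12/2)·4.000²·sin(360°/12) = 48.00 mm²); Merging all regions: the 2 present regions are separate (no shared area or edge), so areas and boundary lengths simply add and each stays a separate island — area = 156.00 mm²; the cube at (3, 13) is present — its section is the full 15.5×15.5 rectangle (area 240.25 mm²); After the difference (first − rest): starting from that combined region (156.00 mm²), the 15.5×15.5 cube at (3, 13) misses the remaining region (no effect) — area = 156.00 mm². At z = 9.6: the cylinder is not intersected at this z (z outside [0, 6.5]); the r=6 cylinder at (-2.5, 9.5) gives a regular 12-gon of circumradius 6 (constant along its height) (area = (12/2)·6.000²·sin(360°/12) = 108.00 mm²); the r=4 cylinder at (4, -2) gives a regular 12-gon of circumradius 4 (constant along its height) (area = (12/2)·4.000²·sin(360°/12) = 48.00 mm²); Combining (union): the 2 present regions are separate (no shared area or edge), so areas and boundary lengths simply add and each stays a separate island — area = 156.00 mm²; the cube at (3, 13) is not intersected at this z (z outside [4, 7.5]); Taking the first minus the rest: none of the subtracted shapes is present at this height, so that combined region is unchanged — area = 156.00 mm². Checking containment: the cross-section at z = 9.6 is a subset of the cross-section at z = 6.96.

entirely on top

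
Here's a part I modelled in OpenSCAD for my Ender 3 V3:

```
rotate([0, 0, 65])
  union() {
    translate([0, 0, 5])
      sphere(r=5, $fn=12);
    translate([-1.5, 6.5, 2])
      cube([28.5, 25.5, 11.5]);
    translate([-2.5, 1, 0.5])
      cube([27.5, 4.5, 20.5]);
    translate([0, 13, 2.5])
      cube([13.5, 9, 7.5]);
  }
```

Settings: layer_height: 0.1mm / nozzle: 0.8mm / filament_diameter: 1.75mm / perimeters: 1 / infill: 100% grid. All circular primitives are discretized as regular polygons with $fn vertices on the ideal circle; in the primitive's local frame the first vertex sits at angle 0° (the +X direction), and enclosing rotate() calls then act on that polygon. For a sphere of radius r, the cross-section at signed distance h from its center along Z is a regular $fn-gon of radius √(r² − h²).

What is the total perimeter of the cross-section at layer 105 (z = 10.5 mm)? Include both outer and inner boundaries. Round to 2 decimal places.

At z = 10.5 mm: the sphere is not intersected at this z (|z−center|=5.500 > r=5); the cube at (-1.5, 6.5) is present — its section is the full 28.5×25.5 rectangle (perimeter 108.00 mm); the cube at (-2.5, 1) is present — its section is the full 27.5×4.5 rectangle (perimeter 64.00 mm); the cube at (0, 13) is not intersected at this z (z outside [2.5, 10]); Merging all regions: the 2 present regions are separate (no shared area or edge), so areas and boundary lengths simply add and each stays a separate island — boundary = 172.00 mm; (rotated 65° about Z; rotation is an isometry so areas/perimeters/island counts are preserved). Overall, the cross-section has 2 separate islands. Total boundary length (outer) = 172.00 mm.

172.00 mm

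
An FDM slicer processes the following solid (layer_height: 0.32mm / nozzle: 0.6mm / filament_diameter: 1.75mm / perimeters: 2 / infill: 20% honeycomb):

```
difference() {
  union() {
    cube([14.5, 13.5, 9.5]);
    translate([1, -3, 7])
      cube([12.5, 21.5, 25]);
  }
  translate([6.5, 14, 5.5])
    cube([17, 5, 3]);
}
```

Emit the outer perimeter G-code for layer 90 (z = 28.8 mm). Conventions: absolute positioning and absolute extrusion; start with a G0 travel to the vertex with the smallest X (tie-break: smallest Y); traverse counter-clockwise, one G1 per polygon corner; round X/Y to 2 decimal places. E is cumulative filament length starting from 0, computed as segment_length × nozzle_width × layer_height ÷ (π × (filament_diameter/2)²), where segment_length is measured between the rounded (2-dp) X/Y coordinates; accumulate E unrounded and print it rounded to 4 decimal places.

At z = 28.8 mm: the cube is not intersected at this z (z outside [0, 9.5]); the cube at (1, -3) is present — its section is the full 12.5×21.5 rectangle; Taking the union: only the 12.5×21.5 cube at (1, -3) is present, so the union is just that shape — 1 connected region; the cube at (6.5, 14) is not intersected at this z (z outside [5.5, 8.5]); Taking the first minus the rest: none of the subtracted shapes is present at this height, so that combined region is unchanged — 1 connected region. The outline is a single polygon with 4 vertices. Extrusion per mm of travel: 0.6 × 0.32 / (π × 0.875²) = 0.079824. Accumulating E over each segment gives final E = 5.4281.

G0 X1.00 Y-3.00 Z28.80
G1 X13.50 Y-3.00 E0.9978
G1 X13.50 Y18.50 E2.7140
G1 X1.00 Y18.50 E3.7118
G1 X1.00 Y-3.00 E5.4281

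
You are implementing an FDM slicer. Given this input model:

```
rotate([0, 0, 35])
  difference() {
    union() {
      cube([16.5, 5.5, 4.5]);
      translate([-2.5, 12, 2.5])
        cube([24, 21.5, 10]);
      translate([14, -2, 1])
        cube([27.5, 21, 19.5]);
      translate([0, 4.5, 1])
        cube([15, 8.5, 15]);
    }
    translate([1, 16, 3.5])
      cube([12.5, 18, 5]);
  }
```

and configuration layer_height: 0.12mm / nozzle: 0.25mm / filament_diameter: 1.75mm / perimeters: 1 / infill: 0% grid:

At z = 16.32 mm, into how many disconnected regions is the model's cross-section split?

1

At z = 16.32 mm: the cube is absent (z outside [0, 4.5]); the cube at (-2.5, 12) does not reach this height (z outside [2.5, 12.5]); the cube at (14, -2) (footprint 27.5×21) is included at this height; the cube at (0, 4.5) does not reach this height (z outside [1, 16]); Taking the union: only the 27.5×21 cube at (14, -2) is present, so the union is just that shape — 1 connected region; the cube at (1, 16) is not intersected at this z (z outside [3.5, 8.5]); Taking the first minus the rest: none of the subtracted shapes is present at this height, so that combined region is unchanged — 1 connected region; (whole slice rotated 35° about Z — lengths, areas and connectivity unchanged). The result has 1 disconnected region.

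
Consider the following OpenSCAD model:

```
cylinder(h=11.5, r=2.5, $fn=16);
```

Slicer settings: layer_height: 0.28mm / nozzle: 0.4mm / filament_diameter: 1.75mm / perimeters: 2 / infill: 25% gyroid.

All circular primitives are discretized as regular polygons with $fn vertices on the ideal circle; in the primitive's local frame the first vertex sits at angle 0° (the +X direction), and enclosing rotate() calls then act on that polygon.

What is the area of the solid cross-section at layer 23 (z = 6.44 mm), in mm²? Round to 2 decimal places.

At z = 6.44 mm: the r=2.5 cylinder contributes a regular 16-gon of circumradius 2.5 (area = (16/2)·2.500²·sin(360°/16) = 19.13 mm²). Overall, the cross-section is a single solid region. Net area = 19.13 mm².

19.13 mm²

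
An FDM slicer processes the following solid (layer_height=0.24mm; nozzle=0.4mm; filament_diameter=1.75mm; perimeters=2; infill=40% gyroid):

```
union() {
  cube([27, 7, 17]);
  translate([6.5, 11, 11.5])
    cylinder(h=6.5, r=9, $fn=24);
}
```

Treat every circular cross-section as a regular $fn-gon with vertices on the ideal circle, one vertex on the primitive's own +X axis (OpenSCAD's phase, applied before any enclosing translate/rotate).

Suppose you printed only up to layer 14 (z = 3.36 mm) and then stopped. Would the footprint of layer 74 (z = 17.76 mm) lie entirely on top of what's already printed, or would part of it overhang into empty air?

Compare the two slices. At z = 3.36: the cube (footprint 27×7) is included at this height (area 189.00 mm²); the cylinder at (6.5, 11) is absent (z outside [11.5, 18]); Merging all regions: only the 27×7 cube is present, so the union is just that shape — area = 189.00 mm². At z = 17.76: the cube is not intersected at this z (z outside [0, 17]); the r=9 cylinder at (6.5, 11) contributes a regular 24-gon of circumradius 9 (area = (24/2)·9.000²·sin(360°/24) = 251.57 mm²); Combining (union): only the r=9 cylinder at (6.5, 11) is present, so the union is just that shape — area = 251.57 mm². Checking containment: at z = 17.76 the cross-section extends beyond the z = 3.36 cross-section by about 196.68 mm².

part overhangs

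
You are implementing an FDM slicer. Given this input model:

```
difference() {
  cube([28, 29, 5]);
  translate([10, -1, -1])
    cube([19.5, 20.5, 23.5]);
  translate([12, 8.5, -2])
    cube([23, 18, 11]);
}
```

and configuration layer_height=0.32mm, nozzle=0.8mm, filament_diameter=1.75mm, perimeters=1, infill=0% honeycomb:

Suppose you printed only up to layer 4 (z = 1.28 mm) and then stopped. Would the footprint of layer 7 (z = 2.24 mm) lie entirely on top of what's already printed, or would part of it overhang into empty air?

entirely on top

Compare the two slices. At z = 1.28: the 28×29 cube contributes its full rectangle (area 812.00 mm²); the cube at (10, -1) (footprint 19.5×20.5) is included at this height (area 399.75 mm²); the cube at (12, 8.5) is present — its section is the full 23×18 rectangle (area 414.00 mm²); After the difference (first − rest): starting from the 28×29 cube (812.00 mm²), the 19.5×20.5 cube at (10, -1) partially overlaps it — only the 351.00 mm² overlap (of its 399.75 mm²) is removed, clipping the outline; the 23×18 cube at (12, 8.5) partially overlaps it — only the 112.00 mm² overlap (of its 414.00 mm²) is removed, clipping the outline — area = 349.00 mm². At z = 2.24: the cube (footprint 28×29) is included at this height (area 812.00 mm²); the cube at (10, -1) (footprint 19.5×20.5) is included at this height (area 399.75 mm²); the cube at (12, 8.5) is present — its section is the full 23×18 rectangle (area 414.00 mm²); Subtracting the remaining from the first: starting from the 28×29 cube (812.00 mm²), the 19.5×20.5 cube at (10, -1) partially overlaps it — only the 351.00 mm² overlap (of its 399.75 mm²) is removed, clipping the outline; the 23×18 cube at (12, 8.5) partially overlaps it — only the 112.00 mm² overlap (of its 414.00 mm²) is removed, clipping the outline — area = 349.00 mm². Checking containment: the cross-section at z = 2.24 is a subset of the cross-section at z = 1.28.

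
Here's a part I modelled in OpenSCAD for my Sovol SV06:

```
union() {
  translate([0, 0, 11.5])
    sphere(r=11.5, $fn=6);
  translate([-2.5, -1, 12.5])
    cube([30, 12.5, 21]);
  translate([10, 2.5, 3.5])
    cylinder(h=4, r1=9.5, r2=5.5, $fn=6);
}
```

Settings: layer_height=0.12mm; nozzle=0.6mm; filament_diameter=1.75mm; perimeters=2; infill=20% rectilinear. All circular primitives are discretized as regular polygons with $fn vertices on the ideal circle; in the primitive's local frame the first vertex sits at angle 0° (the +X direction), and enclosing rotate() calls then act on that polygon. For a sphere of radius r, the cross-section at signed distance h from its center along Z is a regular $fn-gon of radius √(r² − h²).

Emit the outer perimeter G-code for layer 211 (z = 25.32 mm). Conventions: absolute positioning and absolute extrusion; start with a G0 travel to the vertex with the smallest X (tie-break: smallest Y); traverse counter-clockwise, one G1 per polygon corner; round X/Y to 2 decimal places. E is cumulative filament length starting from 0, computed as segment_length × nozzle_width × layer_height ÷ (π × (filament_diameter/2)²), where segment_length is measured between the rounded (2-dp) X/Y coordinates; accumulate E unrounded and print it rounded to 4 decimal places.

At z = 25.32 mm: the sphere is not intersected at this z (|z−center|=13.820 > r=11.5); the cube at (-2.5, -1) is present — its section is the full 30×12.5 rectangle; the cone at (10, 2.5) does not reach this height (z outside [3.5, 7.5]); Merging all regions: only the 30×12.5 cube at (-2.5, -1) is present, so the union is just that shape — 1 connected region. The outline is a single polygon with 4 vertices. Extrusion per mm of travel: 0.6 × 0.12 / (π × 0.875²) = 0.029934. Accumulating E over each segment gives final E = 2.5444.

G0 X-2.50 Y-1.00 Z25.32
G1 X27.50 Y-1.00 E0.8980
G1 X27.50 Y11.50 E1.2722
G1 X-2.50 Y11.50 E2.1702
G1 X-2.50 Y-1.00 E2.5444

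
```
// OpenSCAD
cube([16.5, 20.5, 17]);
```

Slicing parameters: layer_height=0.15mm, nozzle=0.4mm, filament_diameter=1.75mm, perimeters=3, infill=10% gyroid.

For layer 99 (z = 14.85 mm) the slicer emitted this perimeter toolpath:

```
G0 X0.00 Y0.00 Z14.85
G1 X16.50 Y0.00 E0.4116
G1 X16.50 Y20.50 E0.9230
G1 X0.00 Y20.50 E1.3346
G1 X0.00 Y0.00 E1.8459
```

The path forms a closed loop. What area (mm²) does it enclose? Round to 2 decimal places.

Apply the shoelace formula to the sequence of (X, Y) vertices; enclosed area = 338.25 mm².

338.25 mm²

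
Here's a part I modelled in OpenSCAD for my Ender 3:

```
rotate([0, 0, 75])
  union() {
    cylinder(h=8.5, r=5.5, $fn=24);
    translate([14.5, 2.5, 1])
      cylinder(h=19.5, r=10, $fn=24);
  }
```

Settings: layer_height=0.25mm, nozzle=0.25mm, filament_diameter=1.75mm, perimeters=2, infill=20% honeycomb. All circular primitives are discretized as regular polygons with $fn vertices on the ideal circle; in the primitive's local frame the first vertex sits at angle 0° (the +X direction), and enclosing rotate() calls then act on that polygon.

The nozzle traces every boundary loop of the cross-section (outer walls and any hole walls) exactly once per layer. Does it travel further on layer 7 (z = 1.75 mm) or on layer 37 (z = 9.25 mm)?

Layer 7 (z = 1.75): the r=5.5 cylinder contributes a regular 24-gon of circumradius 5.5 (perimeter = 2·24·5.500·sin(180°/24) = 34.46 mm); the r=10 cylinder at (14.5, 2.5) gives a regular 24-gon of circumradius 10 (constant along its height) (perimeter = 2·24·10.000·sin(180°/24) = 62.65 mm); Combining (union): the regions partially overlap (shared area 2.06 mm²), so the edge portions inside another operand are dropped and the merged outline is re-measured after clipping — boundary = 88.23 mm; (whole slice rotated 75° about Z — lengths, areas and connectivity unchanged). So its perimeter = 88.23 mm. Layer 37 (z = 9.25): the cylinder is absent (z outside [0, 8.5]); the r=10 cylinder at (14.5, 2.5) contributes a regular 24-gon of circumradius 10 (perimeter = 2·24·10.000·sin(180°/24) = 62.65 mm); Combining (union): only the r=10 cylinder at (14.5, 2.5) is present, so the union is just that shape — boundary = 62.65 mm; (rotated 75° about Z; rotation is an isometry so areas/perimeters/island counts are preserved). So its perimeter = 62.65 mm. Layer 7 is larger (88.23 vs 62.65 mm).

layer 7 (z = 1.75 mm)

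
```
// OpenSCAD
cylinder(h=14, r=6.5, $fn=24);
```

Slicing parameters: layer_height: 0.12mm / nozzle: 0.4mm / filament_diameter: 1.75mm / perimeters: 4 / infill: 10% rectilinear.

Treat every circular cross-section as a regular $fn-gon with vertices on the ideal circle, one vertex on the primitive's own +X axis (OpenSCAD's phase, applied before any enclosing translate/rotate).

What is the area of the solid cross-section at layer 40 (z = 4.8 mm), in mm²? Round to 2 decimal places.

131.22 mm²

At z = 4.8 mm: the r=6.5 cylinder gives a regular 24-gon of circumradius 6.5 (constant along its height) (area = (24/2)·6.500²·sin(360°/24) = 131.22 mm²). Overall, the cross-section is a single solid region. Net area = 131.22 mm².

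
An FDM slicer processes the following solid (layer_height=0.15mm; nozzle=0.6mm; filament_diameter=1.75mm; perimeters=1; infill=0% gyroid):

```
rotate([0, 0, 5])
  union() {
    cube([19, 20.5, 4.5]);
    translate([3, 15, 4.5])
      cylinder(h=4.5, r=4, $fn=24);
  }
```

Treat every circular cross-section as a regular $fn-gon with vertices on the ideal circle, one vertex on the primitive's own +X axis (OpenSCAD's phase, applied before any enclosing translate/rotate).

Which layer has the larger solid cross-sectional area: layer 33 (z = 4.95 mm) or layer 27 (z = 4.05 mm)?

Layer 33 (z = 4.95): the cube is not intersected at this z (z outside [0, 4.5]); the r=4 cylinder at (3, 15) contributes a regular 24-gon of circumradius 4 (area = (24/2)·4.000²·sin(360°/24) = 49.69 mm²); Merging all regions: only the r=4 cylinder at (3, 15) is present, so the union is just that shape — area = 49.69 mm²; (rotated 5° about Z; rotation is an isometry so areas/perimeters/island counts are preserved). So its area = 49.69 mm². Layer 27 (z = 4.05): the cube is present — its section is the full 19×20.5 rectangle (area 389.50 mm²); the cylinder at (3, 15) does not reach this height (z outside [4.5, 9]); Combining (union): only the 19×20.5 cube is present, so the union is just that shape — area = 389.50 mm²; (rotated 5° about Z; rotation is an isometry so areas/perimeters/island counts are preserved). So its area = 389.50 mm². Layer 27 is larger (389.50 vs 49.69 mm²).

layer 27 (z = 4.05 mm)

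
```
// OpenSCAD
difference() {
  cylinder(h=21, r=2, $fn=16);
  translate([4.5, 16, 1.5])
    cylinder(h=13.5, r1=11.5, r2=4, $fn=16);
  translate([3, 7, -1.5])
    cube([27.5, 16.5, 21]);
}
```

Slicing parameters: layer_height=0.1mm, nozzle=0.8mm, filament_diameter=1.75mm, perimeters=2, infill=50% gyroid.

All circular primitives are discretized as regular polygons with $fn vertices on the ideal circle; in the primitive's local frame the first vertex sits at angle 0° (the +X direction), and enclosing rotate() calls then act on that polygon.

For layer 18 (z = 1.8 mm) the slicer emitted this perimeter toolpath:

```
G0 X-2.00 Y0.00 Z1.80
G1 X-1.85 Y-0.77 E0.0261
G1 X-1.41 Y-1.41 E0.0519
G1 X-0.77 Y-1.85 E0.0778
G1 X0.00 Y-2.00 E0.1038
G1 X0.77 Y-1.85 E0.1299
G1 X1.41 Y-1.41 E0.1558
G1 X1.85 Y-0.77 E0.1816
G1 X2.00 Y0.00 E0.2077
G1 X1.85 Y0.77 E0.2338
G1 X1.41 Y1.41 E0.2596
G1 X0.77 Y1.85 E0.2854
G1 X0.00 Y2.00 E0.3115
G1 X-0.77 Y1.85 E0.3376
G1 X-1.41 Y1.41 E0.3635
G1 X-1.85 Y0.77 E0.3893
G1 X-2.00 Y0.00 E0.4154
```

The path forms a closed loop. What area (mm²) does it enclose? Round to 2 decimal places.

12.25 mm²

Apply the shoelace formula to the sequence of (X, Y) vertices; enclosed area = 12.25 mm².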